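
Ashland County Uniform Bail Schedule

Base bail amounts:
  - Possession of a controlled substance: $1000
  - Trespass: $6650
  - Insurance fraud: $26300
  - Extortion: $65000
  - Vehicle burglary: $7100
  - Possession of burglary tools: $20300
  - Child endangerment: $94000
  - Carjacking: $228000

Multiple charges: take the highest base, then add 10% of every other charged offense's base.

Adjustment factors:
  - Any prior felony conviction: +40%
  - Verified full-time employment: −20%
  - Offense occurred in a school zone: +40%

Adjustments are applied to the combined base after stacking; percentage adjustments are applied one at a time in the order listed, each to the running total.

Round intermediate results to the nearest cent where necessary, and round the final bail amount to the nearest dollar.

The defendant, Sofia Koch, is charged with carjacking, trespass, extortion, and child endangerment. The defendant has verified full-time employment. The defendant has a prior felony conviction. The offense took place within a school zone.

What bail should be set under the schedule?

$383478

Base amounts from the schedule: carjacking $228000; trespass $6650; extortion $65000; child endangerment $94000.
Stacking rule: highest base plus 10% of each additional charge. Highest is carjacking at $228000. Additional: $6650 × 10% = $665; $65000 × 10% = $6500; $94000 × 10% = $9400. Combined base = $228000 + $16565 = $244565.
Any prior felony conviction (+40%): $244565 × 1.4 = $342391.
Verified full-time employment (−20%): $342391 × 0.8 = $273912.80.
Offense occurred in a school zone (+40%): $273912.80 × 1.4 = $383477.92.
Rounded to the nearest dollar: $383478.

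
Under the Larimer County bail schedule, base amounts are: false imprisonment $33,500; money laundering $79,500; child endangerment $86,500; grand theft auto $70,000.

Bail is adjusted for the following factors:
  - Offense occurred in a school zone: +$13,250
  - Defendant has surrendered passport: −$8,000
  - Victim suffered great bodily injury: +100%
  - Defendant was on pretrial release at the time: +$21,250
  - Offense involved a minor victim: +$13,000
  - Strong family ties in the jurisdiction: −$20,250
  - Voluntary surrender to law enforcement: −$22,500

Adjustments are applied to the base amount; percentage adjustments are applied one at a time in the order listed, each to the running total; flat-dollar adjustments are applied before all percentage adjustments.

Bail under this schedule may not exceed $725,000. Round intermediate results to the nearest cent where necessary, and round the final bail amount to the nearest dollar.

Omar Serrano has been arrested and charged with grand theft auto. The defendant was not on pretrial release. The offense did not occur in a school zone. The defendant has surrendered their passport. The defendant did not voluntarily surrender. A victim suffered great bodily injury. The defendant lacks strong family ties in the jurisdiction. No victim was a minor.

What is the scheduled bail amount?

$124,000

Base amounts from the schedule: grand theft auto $70,000.
Single charge. Combined base = $70,000.
Defendant has surrendered passport (−$8,000 flat): $70,000 − $8,000 = $62,000.
Victim suffered great bodily injury (+100%): $62,000 × 2 = $124,000.
$124,000 is within the $725,000 maximum.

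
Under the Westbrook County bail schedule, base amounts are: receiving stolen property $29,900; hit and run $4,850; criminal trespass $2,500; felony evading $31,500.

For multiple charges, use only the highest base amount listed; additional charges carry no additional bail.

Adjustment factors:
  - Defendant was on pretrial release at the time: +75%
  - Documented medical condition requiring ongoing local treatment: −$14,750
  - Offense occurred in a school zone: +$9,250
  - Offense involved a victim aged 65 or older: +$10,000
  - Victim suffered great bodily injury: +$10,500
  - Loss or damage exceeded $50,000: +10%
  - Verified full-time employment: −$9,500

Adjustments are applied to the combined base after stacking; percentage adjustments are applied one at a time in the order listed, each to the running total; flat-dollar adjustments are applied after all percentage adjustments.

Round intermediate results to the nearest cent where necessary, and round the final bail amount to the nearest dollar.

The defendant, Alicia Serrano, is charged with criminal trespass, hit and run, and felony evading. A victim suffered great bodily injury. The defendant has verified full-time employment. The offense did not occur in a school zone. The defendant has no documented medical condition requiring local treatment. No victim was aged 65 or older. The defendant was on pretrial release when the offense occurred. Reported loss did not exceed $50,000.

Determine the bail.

Base amounts from the schedule: criminal trespass $2,500; hit and run $4,850; felony evading $31,500.
Stacking rule: use the highest base only. Highest is felony evading at $31,500. Combined base = $31,500.
Defendant was on pretrial release at the time (+75%): $31,500 × 1.75 = $55,125.
Victim suffered great bodily injury (+$10,500 flat): $55,125 + $10,500 = $65,625.
Verified full-time employment (−$9,500 flat): $65,625 − $9,500 = $56,125.

$56,125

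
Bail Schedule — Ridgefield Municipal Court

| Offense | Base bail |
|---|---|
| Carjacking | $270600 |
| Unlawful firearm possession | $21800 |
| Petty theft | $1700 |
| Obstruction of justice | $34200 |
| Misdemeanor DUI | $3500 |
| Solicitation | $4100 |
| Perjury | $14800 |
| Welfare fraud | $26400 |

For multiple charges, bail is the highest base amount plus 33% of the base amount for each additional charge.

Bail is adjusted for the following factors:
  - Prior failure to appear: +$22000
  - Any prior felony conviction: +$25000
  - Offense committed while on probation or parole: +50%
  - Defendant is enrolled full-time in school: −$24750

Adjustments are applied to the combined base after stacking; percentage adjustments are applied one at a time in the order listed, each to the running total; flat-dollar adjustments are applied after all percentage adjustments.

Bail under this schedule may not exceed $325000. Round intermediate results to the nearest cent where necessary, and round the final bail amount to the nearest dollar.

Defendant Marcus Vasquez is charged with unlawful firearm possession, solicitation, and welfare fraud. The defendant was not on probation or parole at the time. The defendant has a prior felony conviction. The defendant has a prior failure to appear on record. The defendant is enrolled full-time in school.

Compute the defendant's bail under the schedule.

$57197

Base amounts from the schedule: unlawful firearm possession $21800; solicitation $4100; welfare fraud $26400.
Stacking rule: highest base plus 33% of each additional charge. Highest is welfare fraud at $26400. Additional: $21800 × 33% = $7194; $4100 × 33% = $1353. Combined base = $26400 + $8547 = $34947.
Prior failure to appear (+$22000 flat): $34947 + $22000 = $56947.
Any prior felony conviction (+$25000 flat): $56947 + $25000 = $81947.
Defendant is enrolled full-time in school (−$24750 flat): $81947 − $24750 = $57197.
$57197 is within the $325000 maximum.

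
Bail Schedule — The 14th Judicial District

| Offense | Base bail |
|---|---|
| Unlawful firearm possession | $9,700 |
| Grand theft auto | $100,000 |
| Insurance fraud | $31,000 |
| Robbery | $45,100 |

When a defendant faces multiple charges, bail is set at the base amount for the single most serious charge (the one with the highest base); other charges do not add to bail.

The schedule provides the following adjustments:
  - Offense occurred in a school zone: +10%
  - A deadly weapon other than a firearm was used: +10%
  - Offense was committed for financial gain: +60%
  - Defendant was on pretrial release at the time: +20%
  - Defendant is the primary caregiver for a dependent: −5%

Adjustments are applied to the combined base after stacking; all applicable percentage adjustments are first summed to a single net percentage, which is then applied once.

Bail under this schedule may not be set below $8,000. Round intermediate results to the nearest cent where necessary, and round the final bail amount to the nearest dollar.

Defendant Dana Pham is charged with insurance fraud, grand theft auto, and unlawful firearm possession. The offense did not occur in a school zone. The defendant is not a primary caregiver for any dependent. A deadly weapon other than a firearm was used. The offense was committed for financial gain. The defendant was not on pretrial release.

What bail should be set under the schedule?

$170,000

Base amounts from the schedule: insurance fraud $31,000; grand theft auto $100,000; unlawful firearm possession $9,700.
Stacking rule: use the highest base only. Highest is grand theft auto at $100,000. Combined base = $100,000.
Net percentage adjustment: +10% +60% = +70%. $100,000 × 1.7 = $170,000.
$170,000 is at or above the $8,000 minimum.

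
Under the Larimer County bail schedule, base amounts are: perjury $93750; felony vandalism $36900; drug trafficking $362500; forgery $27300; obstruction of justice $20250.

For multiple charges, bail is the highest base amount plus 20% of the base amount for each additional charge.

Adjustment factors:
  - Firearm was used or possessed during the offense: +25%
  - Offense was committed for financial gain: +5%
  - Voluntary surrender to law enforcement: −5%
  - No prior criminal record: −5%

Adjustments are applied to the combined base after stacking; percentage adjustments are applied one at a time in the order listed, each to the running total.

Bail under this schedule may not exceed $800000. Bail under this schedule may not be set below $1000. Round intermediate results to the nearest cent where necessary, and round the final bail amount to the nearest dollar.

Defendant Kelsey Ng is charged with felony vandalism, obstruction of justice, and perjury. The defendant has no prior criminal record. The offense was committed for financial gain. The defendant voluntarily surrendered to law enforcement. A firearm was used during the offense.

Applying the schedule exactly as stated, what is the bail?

$124589

Base amounts from the schedule: felony vandalism $36900; obstruction of justice $20250; perjury $93750.
Stacking rule: highest base plus 20% of each additional charge. Highest is perjury at $93750. Additional: $36900 × 20% = $7380; $20250 × 20% = $4050. Combined base = $93750 + $11430 = $105180.
Firearm was used or possessed during the offense (+25%): $105180 × 1.25 = $131475.
Offense was committed for financial gain (+5%): $131475 × 1.05 = $138048.75.
Voluntary surrender to law enforcement (−5%): $138048.75 × 0.95 = $131146.31.
No prior criminal record (−5%): $131146.31 × 0.95 = $124588.99.
$124588.99 is within the $800000 maximum.
$124588.99 is at or above the $1000 minimum.
Rounded to the nearest dollar: $124589.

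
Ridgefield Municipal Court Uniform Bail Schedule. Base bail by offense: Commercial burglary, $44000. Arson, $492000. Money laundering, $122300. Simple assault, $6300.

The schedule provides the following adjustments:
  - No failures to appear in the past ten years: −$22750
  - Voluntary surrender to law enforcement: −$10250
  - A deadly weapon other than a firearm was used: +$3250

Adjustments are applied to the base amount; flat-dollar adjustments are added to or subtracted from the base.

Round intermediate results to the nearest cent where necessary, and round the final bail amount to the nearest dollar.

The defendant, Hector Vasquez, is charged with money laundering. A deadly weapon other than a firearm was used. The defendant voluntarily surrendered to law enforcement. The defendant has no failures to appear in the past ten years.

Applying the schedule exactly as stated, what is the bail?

Base amounts from the schedule: money laundering $122300.
Single charge. Combined base = $122300.
No failures to appear in the past ten years (−$22750 flat): $122300 − $22750 = $99550.
Voluntary surrender to law enforcement (−$10250 flat): $99550 − $10250 = $89300.
A deadly weapon other than a firearm was used (+$3250 flat): $89300 + $3250 = $92550.

$92550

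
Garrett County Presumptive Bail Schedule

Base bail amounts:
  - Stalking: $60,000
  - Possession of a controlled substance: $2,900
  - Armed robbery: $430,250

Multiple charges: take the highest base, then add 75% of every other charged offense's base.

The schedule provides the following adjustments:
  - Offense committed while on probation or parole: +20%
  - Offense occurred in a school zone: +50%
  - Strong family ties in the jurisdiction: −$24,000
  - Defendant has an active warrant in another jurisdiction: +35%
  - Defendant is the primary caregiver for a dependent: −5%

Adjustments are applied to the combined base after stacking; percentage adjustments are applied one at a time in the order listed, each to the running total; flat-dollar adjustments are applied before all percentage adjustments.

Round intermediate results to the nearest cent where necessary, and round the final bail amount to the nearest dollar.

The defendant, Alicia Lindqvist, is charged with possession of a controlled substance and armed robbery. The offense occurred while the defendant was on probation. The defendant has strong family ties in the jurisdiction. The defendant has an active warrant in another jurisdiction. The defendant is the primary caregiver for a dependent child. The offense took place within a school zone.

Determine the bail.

$942,849

Base amounts from the schedule: possession of a controlled substance $2,900; armed robbery $430,250.
Stacking rule: highest base plus 75% of each additional charge. Highest is armed robbery at $430,250. Additional: $2,900 × 75% = $2,175. Combined base = $430,250 + $2,175 = $432,425.
Strong family ties in the jurisdiction (−$24,000 flat): $432,425 − $24,000 = $408,425.
Offense committed while on probation or parole (+20%): $408,425 × 1.2 = $490,110.
Offense occurred in a school zone (+50%): $490,110 × 1.5 = $735,165.
Defendant has an active warrant in another jurisdiction (+35%): $735,165 × 1.35 = $992,472.75.
Defendant is the primary caregiver for a dependent (−5%): $992,472.75 × 0.95 = $942,849.11.
Rounded to the nearest dollar: $942,849.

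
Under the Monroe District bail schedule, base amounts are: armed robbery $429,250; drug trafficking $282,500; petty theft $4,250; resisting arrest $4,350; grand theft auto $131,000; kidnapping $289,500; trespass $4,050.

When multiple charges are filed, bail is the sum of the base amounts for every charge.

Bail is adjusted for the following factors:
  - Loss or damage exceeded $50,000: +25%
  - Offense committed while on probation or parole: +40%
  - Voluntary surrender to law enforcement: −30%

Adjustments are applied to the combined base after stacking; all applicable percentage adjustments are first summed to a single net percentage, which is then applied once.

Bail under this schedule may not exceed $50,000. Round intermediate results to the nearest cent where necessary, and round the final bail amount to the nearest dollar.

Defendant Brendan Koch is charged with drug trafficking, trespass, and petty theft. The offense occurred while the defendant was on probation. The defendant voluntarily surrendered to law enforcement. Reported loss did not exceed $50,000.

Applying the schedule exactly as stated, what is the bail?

$50,000

Base amounts from the schedule: drug trafficking $282,500; trespass $4,050; petty theft $4,250.
Stacking rule: sum of all bases. $282,500 + $4,050 + $4,250 = $290,800.
Net percentage adjustment: +40% −30% = +10%. $290,800 × 1.1 = $319,880.
Result $319,880 exceeds the maximum of $50,000; bail is capped at $50,000.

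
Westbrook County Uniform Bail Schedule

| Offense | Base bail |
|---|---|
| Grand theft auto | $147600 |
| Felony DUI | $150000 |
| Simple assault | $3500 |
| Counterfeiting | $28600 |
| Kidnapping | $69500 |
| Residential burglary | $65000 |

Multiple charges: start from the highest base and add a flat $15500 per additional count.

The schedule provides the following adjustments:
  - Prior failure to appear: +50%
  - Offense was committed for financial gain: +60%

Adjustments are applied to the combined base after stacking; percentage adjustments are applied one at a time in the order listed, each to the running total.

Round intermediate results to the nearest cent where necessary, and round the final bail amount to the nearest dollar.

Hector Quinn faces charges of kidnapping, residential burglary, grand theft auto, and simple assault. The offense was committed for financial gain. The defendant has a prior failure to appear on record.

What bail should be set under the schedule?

Base amounts from the schedule: kidnapping $69500; residential burglary $65000; grand theft auto $147600; simple assault $3500.
Stacking rule: highest base plus $15500 per additional charge. Highest is grand theft auto at $147600; 3 additional charges → +$46500. Combined base = $194100.
Prior failure to appear (+50%): $194100 × 1.5 = $291150.
Offense was committed for financial gain (+60%): $291150 × 1.6 = $465840.

$465840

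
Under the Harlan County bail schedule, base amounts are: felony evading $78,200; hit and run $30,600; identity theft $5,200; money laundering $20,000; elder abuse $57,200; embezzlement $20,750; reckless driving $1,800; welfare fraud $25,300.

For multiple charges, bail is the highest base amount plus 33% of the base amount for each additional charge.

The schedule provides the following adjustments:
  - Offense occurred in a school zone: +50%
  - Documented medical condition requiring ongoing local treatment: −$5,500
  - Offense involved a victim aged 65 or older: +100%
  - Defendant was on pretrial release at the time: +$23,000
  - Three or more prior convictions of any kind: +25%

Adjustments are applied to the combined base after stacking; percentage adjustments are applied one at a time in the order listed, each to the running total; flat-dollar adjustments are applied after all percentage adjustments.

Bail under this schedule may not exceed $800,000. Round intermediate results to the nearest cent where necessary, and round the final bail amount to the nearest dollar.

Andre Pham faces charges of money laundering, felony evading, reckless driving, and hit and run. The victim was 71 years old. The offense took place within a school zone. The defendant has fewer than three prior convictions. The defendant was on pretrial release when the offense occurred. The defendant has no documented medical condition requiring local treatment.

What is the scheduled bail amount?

$309,476

Base amounts from the schedule: money laundering $20,000; felony evading $78,200; reckless driving $1,800; hit and run $30,600.
Stacking rule: highest base plus 33% of each additional charge. Highest is felony evading at $78,200. Additional: $20,000 × 33% = $6,600; $1,800 × 33% = $594; $30,600 × 33% = $10,098. Combined base = $78,200 + $17,292 = $95,492.
Offense occurred in a school zone (+50%): $95,492 × 1.5 = $143,238.
Offense involved a victim aged 65 or older (+100%): $143,238 × 2 = $286,476.
Defendant was on pretrial release at the time (+$23,000 flat): $286,476 + $23,000 = $309,476.
$309,476 is within the $800,000 maximum.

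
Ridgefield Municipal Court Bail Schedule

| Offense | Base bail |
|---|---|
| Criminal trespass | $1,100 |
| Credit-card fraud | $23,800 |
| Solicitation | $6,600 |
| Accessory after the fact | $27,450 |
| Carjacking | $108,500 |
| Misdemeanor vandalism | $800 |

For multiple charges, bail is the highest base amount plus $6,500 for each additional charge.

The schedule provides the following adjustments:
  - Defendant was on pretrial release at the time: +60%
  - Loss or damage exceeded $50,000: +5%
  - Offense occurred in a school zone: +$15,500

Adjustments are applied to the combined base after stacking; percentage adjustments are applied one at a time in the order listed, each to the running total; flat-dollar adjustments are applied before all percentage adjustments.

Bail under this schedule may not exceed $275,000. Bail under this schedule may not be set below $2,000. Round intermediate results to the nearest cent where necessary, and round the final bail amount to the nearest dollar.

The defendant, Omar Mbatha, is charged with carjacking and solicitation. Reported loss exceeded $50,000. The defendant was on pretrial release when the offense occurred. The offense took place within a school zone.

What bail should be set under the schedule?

$219,240

Base amounts from the schedule: carjacking $108,500; solicitation $6,600.
Stacking rule: highest base plus $6,500 per additional charge. Highest is carjacking at $108,500; 1 additional charge → +$6,500. Combined base = $115,000.
Offense occurred in a school zone (+$15,500 flat): $115,000 + $15,500 = $130,500.
Defendant was on pretrial release at the time (+60%): $130,500 × 1.6 = $208,800.
Loss or damage exceeded $50,000 (+5%): $208,800 × 1.05 = $219,240.
$219,240 is within the $275,000 maximum.
$219,240 is at or above the $2,000 minimum.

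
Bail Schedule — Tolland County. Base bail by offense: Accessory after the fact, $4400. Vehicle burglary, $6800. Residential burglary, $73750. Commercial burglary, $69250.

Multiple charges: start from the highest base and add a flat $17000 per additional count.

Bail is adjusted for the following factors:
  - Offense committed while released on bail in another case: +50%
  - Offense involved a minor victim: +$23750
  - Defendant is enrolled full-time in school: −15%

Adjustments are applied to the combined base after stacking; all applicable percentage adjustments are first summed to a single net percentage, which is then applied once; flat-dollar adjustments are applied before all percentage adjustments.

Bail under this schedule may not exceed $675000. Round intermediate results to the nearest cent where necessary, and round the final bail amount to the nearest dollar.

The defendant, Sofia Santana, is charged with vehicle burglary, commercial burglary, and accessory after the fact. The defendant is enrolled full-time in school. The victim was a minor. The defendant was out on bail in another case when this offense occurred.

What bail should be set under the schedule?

$171450

Base amounts from the schedule: vehicle burglary $6800; commercial burglary $69250; accessory after the fact $4400.
Stacking rule: highest base plus $17000 per additional charge. Highest is commercial burglary at $69250; 2 additional charges → +$34000. Combined base = $103250.
Offense involved a minor victim (+$23750 flat): $103250 + $23750 = $127000.
Net percentage adjustment: +50% −15% = +35%. $127000 × 1.35 = $171450.
$171450 is within the $675000 maximum.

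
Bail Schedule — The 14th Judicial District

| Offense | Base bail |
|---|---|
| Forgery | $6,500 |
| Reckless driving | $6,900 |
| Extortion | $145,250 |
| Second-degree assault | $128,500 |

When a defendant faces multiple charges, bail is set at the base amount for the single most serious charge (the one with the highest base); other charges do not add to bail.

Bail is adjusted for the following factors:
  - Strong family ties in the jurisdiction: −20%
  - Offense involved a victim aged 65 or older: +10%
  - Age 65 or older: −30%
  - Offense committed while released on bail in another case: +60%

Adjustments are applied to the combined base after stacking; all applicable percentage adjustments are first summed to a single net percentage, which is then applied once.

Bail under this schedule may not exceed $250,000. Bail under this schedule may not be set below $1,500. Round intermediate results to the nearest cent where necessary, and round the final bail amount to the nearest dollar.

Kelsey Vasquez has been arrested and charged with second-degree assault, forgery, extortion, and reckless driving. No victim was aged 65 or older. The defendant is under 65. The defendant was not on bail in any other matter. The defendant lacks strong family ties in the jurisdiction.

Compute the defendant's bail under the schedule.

Base amounts from the schedule: second-degree assault $128,500; forgery $6,500; extortion $145,250; reckless driving $6,900.
Stacking rule: use the highest base only. Highest is extortion at $145,250. Combined base = $145,250.
No adjustment factors apply to this defendant.
$145,250 is within the $250,000 maximum.
$145,250 is at or above the $1,500 minimum.

$145,250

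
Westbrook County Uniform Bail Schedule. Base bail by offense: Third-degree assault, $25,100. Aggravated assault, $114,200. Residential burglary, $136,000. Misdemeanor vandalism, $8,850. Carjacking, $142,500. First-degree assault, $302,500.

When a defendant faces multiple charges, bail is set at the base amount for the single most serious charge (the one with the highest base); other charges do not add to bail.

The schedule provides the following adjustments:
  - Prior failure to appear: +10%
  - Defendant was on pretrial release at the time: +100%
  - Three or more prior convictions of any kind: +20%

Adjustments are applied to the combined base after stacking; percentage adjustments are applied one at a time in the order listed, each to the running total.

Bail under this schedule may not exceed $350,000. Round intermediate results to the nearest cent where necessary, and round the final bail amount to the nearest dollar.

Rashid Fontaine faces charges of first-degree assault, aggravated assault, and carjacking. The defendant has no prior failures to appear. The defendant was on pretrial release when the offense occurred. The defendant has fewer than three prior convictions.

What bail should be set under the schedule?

$350,000

Base amounts from the schedule: first-degree assault $302,500; aggravated assault $114,200; carjacking $142,500.
Stacking rule: use the highest base only. Highest is first-degree assault at $302,500. Combined base = $302,500.
Defendant was on pretrial release at the time (+100%): $302,500 × 2 = $605,000.
Result $605,000 exceeds the maximum of $350,000; bail is capped at $350,000.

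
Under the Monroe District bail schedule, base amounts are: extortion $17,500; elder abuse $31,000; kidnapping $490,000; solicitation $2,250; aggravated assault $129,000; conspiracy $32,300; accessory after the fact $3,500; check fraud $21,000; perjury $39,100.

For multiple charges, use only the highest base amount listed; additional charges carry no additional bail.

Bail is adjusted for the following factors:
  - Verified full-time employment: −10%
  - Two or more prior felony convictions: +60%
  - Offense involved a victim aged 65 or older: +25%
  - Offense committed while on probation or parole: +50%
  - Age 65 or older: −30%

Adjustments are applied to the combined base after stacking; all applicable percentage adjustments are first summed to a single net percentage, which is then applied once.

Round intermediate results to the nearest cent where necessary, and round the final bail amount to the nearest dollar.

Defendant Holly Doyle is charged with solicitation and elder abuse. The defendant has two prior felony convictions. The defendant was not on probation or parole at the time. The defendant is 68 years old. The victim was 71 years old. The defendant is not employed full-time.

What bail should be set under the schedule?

$48,050

Base amounts from the schedule: solicitation $2,250; elder abuse $31,000.
Stacking rule: use the highest base only. Highest is elder abuse at $31,000. Combined base = $31,000.
Net percentage adjustment: +60% +25% −30% = +55%. $31,000 × 1.55 = $48,050.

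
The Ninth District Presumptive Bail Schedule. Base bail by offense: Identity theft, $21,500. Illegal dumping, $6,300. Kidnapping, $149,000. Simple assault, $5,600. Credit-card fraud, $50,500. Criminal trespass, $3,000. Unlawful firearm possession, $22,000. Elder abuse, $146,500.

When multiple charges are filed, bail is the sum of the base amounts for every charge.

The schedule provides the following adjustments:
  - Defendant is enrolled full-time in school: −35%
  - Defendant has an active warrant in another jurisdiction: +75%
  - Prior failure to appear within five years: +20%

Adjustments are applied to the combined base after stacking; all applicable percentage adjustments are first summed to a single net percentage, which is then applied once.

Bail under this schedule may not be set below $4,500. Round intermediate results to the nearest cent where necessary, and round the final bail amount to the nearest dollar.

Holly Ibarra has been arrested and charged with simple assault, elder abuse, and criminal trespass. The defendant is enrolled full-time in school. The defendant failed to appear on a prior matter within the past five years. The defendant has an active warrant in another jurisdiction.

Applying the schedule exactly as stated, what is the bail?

Base amounts from the schedule: simple assault $5,600; elder abuse $146,500; criminal trespass $3,000.
Stacking rule: sum of all bases. $5,600 + $146,500 + $3,000 = $155,100.
Net percentage adjustment: −35% +75% +20% = +60%. $155,100 × 1.6 = $248,160.
$248,160 is at or above the $4,500 minimum.

$248,160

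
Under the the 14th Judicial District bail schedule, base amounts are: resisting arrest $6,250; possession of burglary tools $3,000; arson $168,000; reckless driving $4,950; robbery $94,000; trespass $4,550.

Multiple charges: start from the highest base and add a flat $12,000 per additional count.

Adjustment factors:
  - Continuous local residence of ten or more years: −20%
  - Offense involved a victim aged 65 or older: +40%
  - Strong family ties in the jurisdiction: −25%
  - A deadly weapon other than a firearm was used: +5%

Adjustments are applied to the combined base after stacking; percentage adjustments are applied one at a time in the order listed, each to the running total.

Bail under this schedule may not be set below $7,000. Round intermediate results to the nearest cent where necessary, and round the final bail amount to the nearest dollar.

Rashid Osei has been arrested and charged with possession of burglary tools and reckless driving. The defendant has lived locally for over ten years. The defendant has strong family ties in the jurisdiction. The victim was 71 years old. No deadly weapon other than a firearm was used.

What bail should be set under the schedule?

$14,238

Base amounts from the schedule: possession of burglary tools $3,000; reckless driving $4,950.
Stacking rule: highest base plus $12,000 per additional charge. Highest is reckless driving at $4,950; 1 additional charge → +$12,000. Combined base = $16,950.
Continuous local residence of ten or more years (−20%): $16,950 × 0.8 = $13,560.
Offense involved a victim aged 65 or older (+40%): $13,560 × 1.4 = $18,984.
Strong family ties in the jurisdiction (−25%): $18,984 × 0.75 = $14,238.
$14,238 is at or above the $7,000 minimum.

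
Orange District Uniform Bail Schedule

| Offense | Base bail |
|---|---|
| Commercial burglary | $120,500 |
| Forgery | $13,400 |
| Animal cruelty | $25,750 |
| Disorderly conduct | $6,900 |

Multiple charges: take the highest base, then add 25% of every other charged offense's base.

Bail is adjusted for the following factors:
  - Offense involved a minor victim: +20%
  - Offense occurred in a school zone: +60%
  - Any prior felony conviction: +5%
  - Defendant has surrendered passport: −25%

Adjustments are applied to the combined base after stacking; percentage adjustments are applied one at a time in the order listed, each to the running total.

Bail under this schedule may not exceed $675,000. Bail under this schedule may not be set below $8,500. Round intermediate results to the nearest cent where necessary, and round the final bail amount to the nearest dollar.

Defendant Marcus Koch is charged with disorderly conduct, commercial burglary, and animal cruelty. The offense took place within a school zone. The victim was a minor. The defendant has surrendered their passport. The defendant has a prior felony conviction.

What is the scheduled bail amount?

Base amounts from the schedule: disorderly conduct $6,900; commercial burglary $120,500; animal cruelty $25,750.
Stacking rule: highest base plus 25% of each additional charge. Highest is commercial burglary at $120,500. Additional: $6,900 × 25% = $1,725; $25,750 × 25% = $6,437.50. Combined base = $120,500 + $8,162.50 = $128,662.50.
Offense involved a minor victim (+20%): $128,662.50 × 1.2 = $154,395.
Offense occurred in a school zone (+60%): $154,395 × 1.6 = $247,032.
Any prior felony conviction (+5%): $247,032 × 1.05 = $259,383.60.
Defendant has surrendered passport (−25%): $259,383.60 × 0.75 = $194,537.70.
$194,537.70 is within the $675,000 maximum.
$194,537.70 is at or above the $8,500 minimum.
Rounded to the nearest dollar: $194,538.

$194,538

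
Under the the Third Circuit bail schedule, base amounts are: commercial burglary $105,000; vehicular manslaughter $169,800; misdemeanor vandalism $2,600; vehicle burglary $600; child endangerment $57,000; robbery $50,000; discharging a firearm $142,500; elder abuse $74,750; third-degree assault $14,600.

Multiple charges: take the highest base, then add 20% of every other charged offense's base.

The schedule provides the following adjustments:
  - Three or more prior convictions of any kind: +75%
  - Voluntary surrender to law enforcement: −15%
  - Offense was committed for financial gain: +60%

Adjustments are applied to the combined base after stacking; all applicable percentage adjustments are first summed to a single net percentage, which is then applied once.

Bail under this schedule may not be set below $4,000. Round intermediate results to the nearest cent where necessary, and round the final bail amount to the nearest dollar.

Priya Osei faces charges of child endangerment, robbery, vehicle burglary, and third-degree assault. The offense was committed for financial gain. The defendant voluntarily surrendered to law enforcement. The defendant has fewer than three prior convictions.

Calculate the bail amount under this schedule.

$101,558

Base amounts from the schedule: child endangerment $57,000; robbery $50,000; vehicle burglary $600; third-degree assault $14,600.
Stacking rule: highest base plus 20% of each additional charge. Highest is child endangerment at $57,000. Additional: $50,000 × 20% = $10,000; $600 × 20% = $120; $14,600 × 20% = $2,920. Combined base = $57,000 + $13,040 = $70,040.
Net percentage adjustment: −15% +60% = +45%. $70,040 × 1.45 = $101,558.
$101,558 is at or above the $4,000 minimum.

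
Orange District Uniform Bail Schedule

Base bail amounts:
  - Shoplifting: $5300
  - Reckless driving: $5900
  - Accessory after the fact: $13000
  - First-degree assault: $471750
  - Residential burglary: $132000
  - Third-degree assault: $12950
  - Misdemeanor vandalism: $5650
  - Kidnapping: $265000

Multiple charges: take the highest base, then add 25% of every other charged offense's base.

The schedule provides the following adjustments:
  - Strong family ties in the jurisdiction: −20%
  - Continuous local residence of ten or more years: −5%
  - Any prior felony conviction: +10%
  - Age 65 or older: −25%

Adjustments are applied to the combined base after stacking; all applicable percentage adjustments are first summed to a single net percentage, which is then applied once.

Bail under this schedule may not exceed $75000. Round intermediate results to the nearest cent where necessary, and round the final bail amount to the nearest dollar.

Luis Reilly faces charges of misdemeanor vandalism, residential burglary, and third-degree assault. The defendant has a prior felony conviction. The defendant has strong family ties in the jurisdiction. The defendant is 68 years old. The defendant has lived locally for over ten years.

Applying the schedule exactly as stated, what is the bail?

Base amounts from the schedule: misdemeanor vandalism $5650; residential burglary $132000; third-degree assault $12950.
Stacking rule: highest base plus 25% of each additional charge. Highest is residential burglary at $132000. Additional: $5650 × 25% = $1412.50; $12950 × 25% = $3237.50. Combined base = $132000 + $4650 = $136650.
Net percentage adjustment: −20% −5% +10% −25% = −40%. $136650 × 0.6 = $81990.
Result $81990 exceeds the maximum of $75000; bail is capped at $75000.

$75000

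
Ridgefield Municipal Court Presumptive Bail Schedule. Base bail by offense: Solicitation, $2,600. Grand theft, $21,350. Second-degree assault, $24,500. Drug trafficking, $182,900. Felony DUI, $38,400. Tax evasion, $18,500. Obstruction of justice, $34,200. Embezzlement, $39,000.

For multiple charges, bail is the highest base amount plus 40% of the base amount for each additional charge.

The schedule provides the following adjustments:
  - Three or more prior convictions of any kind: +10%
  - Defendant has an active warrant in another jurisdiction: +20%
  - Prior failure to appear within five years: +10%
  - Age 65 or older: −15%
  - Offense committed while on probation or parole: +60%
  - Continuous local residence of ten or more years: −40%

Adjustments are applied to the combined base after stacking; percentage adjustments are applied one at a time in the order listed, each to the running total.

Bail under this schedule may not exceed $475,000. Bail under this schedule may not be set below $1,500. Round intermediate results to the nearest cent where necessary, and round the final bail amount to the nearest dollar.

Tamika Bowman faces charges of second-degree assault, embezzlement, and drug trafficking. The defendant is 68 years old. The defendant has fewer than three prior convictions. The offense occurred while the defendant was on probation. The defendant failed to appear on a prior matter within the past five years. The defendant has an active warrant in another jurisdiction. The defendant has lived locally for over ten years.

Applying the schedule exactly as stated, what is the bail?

Base amounts from the schedule: second-degree assault $24,500; embezzlement $39,000; drug trafficking $182,900.
Stacking rule: highest base plus 40% of each additional charge. Highest is drug trafficking at $182,900. Additional: $24,500 × 40% = $9,800; $39,000 × 40% = $15,600. Combined base = $182,900 + $25,400 = $208,300.
Defendant has an active warrant in another jurisdiction (+20%): $208,300 × 1.2 = $249,960.
Prior failure to appear within five years (+10%): $249,960 × 1.1 = $274,956.
Age 65 or older (−15%): $274,956 × 0.85 = $233,712.60.
Offense committed while on probation or parole (+60%): $233,712.60 × 1.6 = $373,940.16.
Continuous local residence of ten or more years (−40%): $373,940.16 × 0.6 = $224,364.10.
$224,364.10 is within the $475,000 maximum.
$224,364.10 is at or above the $1,500 minimum.
Rounded to the nearest dollar: $224,364.

$224,364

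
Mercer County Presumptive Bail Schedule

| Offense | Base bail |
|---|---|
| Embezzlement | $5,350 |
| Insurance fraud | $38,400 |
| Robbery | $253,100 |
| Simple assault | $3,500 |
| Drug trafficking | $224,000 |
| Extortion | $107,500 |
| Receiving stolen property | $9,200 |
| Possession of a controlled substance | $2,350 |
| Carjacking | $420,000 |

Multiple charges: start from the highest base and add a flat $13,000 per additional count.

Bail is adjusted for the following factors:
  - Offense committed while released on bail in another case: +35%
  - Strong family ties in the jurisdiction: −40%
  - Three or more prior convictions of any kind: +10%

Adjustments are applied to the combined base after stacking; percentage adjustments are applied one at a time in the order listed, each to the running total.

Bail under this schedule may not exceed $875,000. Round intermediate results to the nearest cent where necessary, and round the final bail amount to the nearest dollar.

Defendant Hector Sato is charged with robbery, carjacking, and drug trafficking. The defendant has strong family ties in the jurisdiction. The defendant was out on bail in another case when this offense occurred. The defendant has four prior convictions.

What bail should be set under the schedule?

Base amounts from the schedule: robbery $253,100; carjacking $420,000; drug trafficking $224,000.
Stacking rule: highest base plus $13,000 per additional charge. Highest is carjacking at $420,000; 2 additional charges → +$26,000. Combined base = $446,000.
Offense committed while released on bail in another case (+35%): $446,000 × 1.35 = $602,100.
Strong family ties in the jurisdiction (−40%): $602,100 × 0.6 = $361,260.
Three or more prior convictions of any kind (+10%): $361,260 × 1.1 = $397,386.
$397,386 is within the $875,000 maximum.

$397,386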